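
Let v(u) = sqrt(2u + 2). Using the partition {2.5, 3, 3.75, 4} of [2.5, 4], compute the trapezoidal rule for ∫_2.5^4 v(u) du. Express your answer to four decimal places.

Subinterval widths: 0.5, 0.75, 0.25.
v(2.5) ≈ 2.6458, v(3) ≈ 2.8284, v(3.75) ≈ 3.0822, v(4) ≈ 3.1623.
On each subinterval the trapezoid contributes (Δu_i/2)·[v(u_{i-1}) + v(u_i)].
Sum ≈ 4.3656.

4.3656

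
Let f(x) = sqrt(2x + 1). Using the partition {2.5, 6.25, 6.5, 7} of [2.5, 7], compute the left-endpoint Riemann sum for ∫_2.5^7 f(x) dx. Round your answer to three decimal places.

11.975

Subinterval widths: 3.75, 0.25, 0.5.
Left endpoints: 2.5, 6.25, 6.5.
f(2.5) ≈ 2.449, f(6.25) ≈ 3.674, f(6.5) ≈ 3.742.
Sum = Σ Δx_i · f(x_i).
Sum ≈ 11.975.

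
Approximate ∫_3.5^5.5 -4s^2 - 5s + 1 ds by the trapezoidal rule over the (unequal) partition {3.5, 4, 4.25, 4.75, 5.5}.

Subinterval widths: 0.5, 0.25, 0.5, 0.75.
f(3.5) = -65.5, f(4) = -83, f(4.25) = -92.5, f(4.75) = -113, f(5.5) = -147.5.
On each subinterval the trapezoid contributes (Δs_i/2)·[f(s_{i-1}) + f(s_i)].
Sum = -208.125.

-208.125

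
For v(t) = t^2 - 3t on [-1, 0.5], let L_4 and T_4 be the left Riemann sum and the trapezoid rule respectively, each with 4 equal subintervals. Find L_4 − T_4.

0.984375

L_4 = 2.51953125.
T_4 = 1.53515625.
L_4 − T_4 = 0.984375.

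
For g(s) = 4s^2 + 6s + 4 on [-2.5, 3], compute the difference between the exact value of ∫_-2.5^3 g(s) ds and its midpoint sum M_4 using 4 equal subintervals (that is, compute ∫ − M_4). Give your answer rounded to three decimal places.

Exact integral: ∫_-2.5^3 g(s) ds ≈ 87.08333.
M_4 = 83.6171875.
Error ≈ 87.08333 − 83.6171875 ≈ 3.466.

3.466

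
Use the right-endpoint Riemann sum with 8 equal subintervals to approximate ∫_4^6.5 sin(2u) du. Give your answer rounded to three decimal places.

Δu = (6.5 − 4)/8 = 0.3125.
Right endpoints: 4.3125, 4.625, 4.9375, 5.25, 5.5625, 5.875, 6.1875, 6.5.
f(4.3125) ≈ 0.717, f(4.625) ≈ 0.174, f(4.9375) ≈ -0.435, f(5.25) ≈ -0.880, f(5.5625) ≈ -0.992, f(5.875) ≈ -0.729, f(6.1875) ≈ -0.190, f(6.5) ≈ 0.420.
Sum = Δu · [f(4.3125) + f(4.625) + f(4.9375) + ...].
Sum ≈ -0.598.

-0.598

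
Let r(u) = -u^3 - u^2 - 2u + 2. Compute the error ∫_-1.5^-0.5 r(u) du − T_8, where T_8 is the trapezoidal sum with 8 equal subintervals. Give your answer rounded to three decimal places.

Exact integral: ∫_-1.5^-0.5 r(u) du ≈ 4.16667.
T_8 = 4.171875.
Error ≈ 4.16667 − 4.171875 ≈ -0.005.

-0.005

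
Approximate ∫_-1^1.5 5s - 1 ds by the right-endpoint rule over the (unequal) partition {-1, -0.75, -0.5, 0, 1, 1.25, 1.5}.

Subinterval widths: 0.25, 0.25, 0.5, 1, 0.25, 0.25.
Right endpoints: -0.75, -0.5, 0, 1, 1.25, 1.5.
f(-0.75) = -4.75, f(-0.5) = -3.5, f(0) = -1, f(1) = 4, f(1.25) = 5.25, f(1.5) = 6.5.
Sum = Σ Δs_i · f(s_i).
Sum = 4.375.

4.375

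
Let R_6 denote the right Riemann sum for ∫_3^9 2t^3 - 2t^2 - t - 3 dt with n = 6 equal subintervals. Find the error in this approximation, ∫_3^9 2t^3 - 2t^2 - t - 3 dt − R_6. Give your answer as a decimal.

Exact integral: ∫_3^9 f(t) dt = 2718.
R_6 = 3379.
Error = 2718 − 3379 = -661.

-661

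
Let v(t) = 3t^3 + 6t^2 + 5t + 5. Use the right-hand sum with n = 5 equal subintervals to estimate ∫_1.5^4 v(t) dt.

428.75

Δt = (4 − 1.5)/5 = 0.5.
Right endpoints: 2, 2.5, 3, 3.5, 4.
v(2) = 63, v(2.5) = 101.875, v(3) = 155, v(3.5) = 224.625, v(4) = 313.
Sum = Δt · [v(2) + v(2.5) + v(3) + v(3.5) + v(4)].
Sum = 428.75.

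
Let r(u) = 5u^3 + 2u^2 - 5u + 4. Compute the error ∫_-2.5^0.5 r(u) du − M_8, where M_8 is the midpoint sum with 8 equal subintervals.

Exact integral: ∫_-2.5^0.5 r(u) du = -11.25.
M_8 = -10.79296875.
Error = -11.25 − (-10.79296875) = -0.45703125.

-0.45703125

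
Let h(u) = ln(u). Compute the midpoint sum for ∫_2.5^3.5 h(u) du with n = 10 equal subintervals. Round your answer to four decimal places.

Δu = (3.5 − 2.5)/10 = 0.1.
Midpoints: 2.55, 2.65, 2.75, 2.85, 2.95, 3.05, 3.15, 3.25, 3.35, 3.45.
h(2.55) ≈ 0.9361, h(2.65) ≈ 0.9746, h(2.75) ≈ 1.0116, h(2.85) ≈ 1.0473, h(2.95) ≈ 1.0818, h(3.05) ≈ 1.1151, h(3.15) ≈ 1.1474, h(3.25) ≈ 1.1787, h(3.35) ≈ 1.2090, h(3.45) ≈ 1.2384.
Sum = Δu · [h(2.55) + h(2.65) + h(2.75) + ...].
Sum ≈ 1.0940.

1.0940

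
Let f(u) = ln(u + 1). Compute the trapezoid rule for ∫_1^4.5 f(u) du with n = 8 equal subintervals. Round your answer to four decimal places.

Δu = (4.5 − 1)/8 = 0.4375.
f(1) ≈ 0.6931, f(1.4375) ≈ 0.8910, f(1.875) ≈ 1.0561, f(2.3125) ≈ 1.1977, f(2.75) ≈ 1.3218, f(3.1875) ≈ 1.4321, f(3.625) ≈ 1.5315, f(4.0625) ≈ 1.6219, f(4.5) ≈ 1.7047.
T_8 = (Δu/2)·[f(u_0) + 2f(u_1) + ... + 2f(u_{7}) + f(u_8)].
Sum ≈ 4.4848.

4.4848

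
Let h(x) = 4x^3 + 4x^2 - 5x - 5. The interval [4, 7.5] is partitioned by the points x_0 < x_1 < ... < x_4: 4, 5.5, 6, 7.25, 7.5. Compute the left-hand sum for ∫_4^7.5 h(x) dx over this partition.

2459.078125

Subinterval widths: 1.5, 0.5, 1.25, 0.25.
Left endpoints: 4, 5.5, 6, 7.25.
h(4) = 295, h(5.5) = 754, h(6) = 973, h(7.25) = 1693.3125.
Sum = Σ Δx_i · h(x_i).
Sum = 2459.078125.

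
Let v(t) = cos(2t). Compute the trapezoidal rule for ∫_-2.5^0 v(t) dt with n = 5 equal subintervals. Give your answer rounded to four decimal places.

Δt = (0 − (-2.5))/5 = 0.5.
v(-2.5) ≈ 0.2837, v(-2) ≈ -0.6536, v(-1.5) ≈ -0.9900, v(-1) ≈ -0.4161, v(-0.5) ≈ 0.5403, v(0) ≈ 1.0000.
T_5 = (Δt/2)·[v(t_0) + 2v(t_1) + ... + 2v(t_{4}) + v(t_5)].
Sum ≈ -0.4388.

-0.4388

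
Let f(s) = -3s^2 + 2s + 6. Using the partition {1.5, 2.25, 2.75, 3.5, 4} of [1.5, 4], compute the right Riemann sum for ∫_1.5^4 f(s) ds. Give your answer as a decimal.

-43.921875

Subinterval widths: 0.75, 0.5, 0.75, 0.5.
Right endpoints: 2.25, 2.75, 3.5, 4.
f(2.25) = -4.6875, f(2.75) = -11.1875, f(3.5) = -23.75, f(4) = -34.
Sum = Σ Δs_i · f(s_i).
Sum = -43.921875.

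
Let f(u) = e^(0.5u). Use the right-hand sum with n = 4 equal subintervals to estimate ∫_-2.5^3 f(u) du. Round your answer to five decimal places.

11.60246

Δu = (3 − (-2.5))/4 = 1.375.
Right endpoints: -1.125, 0.25, 1.625, 3.
f(-1.125) ≈ 0.56978, f(0.25) ≈ 1.13315, f(1.625) ≈ 2.25353, f(3) ≈ 4.48169.
Sum = Δu · [f(-1.125) + f(0.25) + f(1.625) + f(3)].
Sum ≈ 11.60246.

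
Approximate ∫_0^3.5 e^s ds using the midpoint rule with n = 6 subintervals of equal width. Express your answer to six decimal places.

31.664590

Δs = (3.5 − 0)/6 = 7/12.
Midpoints: 7/24, 0.875, 35/24, 49/24, 2.625, 77/24.
f(7/24) ≈ 1.338657, f(0.875) ≈ 2.398875, f(35/24) ≈ 4.298789, f(49/24) ≈ 7.703438, f(2.625) ≈ 13.804574, f(77/24) ≈ 24.737822.
Sum = Δs · [f(7/24) + f(0.875) + f(35/24) + ...].
Sum ≈ 31.664590.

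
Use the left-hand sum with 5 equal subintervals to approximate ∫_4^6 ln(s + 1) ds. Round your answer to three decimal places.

Δs = (6 − 4)/5 = 0.4.
Left endpoints: 4, 4.4, 4.8, 5.2, 5.6.
f(4) ≈ 1.609, f(4.4) ≈ 1.686, f(4.8) ≈ 1.758, f(5.2) ≈ 1.825, f(5.6) ≈ 1.887.
Sum = Δs · [f(4) + f(4.4) + f(4.8) + f(5.2) + f(5.6)].
Sum ≈ 3.506.

3.506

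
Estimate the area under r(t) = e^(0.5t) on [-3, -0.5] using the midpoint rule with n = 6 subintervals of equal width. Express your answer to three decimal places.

1.109

Δt = (-0.5 − (-3))/6 = 5/12.
Midpoints: -67/24, -2.375, -47/24, -37/24, -1.125, -17/24.
r(-67/24) ≈ 0.248, r(-2.375) ≈ 0.305, r(-47/24) ≈ 0.376, r(-37/24) ≈ 0.463, r(-1.125) ≈ 0.570, r(-17/24) ≈ 0.702.
Sum = Δt · [r(-67/24) + r(-2.375) + r(-47/24) + ...].
Sum ≈ 1.109.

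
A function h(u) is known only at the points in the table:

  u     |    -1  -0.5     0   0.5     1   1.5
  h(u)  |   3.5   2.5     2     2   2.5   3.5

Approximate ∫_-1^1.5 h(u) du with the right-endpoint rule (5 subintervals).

6.25

Δu = 0.5.
Sum = 0.5·[2.5 + 2 + 2 + 2.5 + 3.5] = 6.25.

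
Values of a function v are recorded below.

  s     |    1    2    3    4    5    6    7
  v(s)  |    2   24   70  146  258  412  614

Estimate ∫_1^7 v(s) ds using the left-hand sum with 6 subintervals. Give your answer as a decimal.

Δs = 1.
Sum = 1·[2 + 24 + 70 + 146 + 258 + 412] = 912.

912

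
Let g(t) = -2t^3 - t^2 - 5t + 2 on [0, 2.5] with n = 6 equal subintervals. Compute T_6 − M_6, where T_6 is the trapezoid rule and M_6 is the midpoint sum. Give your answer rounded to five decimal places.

-0.92231

T_6 ≈ -35.9794560.
M_6 ≈ -35.0571470.
T_6 − M_6 ≈ -0.92231.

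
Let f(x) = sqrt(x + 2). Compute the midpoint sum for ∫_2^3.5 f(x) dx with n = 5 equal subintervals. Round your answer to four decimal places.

Δx = (3.5 − 2)/5 = 0.3.
Midpoints: 2.15, 2.45, 2.75, 3.05, 3.35.
f(2.15) ≈ 2.0372, f(2.45) ≈ 2.1095, f(2.75) ≈ 2.1794, f(3.05) ≈ 2.2472, f(3.35) ≈ 2.3130.
Sum = Δx · [f(2.15) + f(2.45) + f(2.75) + f(3.05) + f(3.35)].
Sum ≈ 3.2659.

3.2659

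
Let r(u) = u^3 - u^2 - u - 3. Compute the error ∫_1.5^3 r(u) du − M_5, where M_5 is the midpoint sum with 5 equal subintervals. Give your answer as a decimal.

0.0646875

Exact integral: ∫_1.5^3 r(u) du = 3.234375.
M_5 = 3.1696875.
Error = 3.234375 − 3.1696875 = 0.0646875.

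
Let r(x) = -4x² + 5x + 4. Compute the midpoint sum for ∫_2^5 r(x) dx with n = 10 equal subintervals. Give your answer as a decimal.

Δx = (5 − 2)/10 = 0.3.
Midpoints: 2.15, 2.45, 2.75, 3.05, 3.35, 3.65, 3.95, 4.25, 4.55, 4.85.
r(2.15) = -3.74, r(2.45) = -7.76, r(2.75) = -12.5, r(3.05) = -17.96, r(3.35) = -24.14, r(3.65) = -31.04, r(3.95) = -38.66, r(4.25) = -47, r(4.55) = -56.06, r(4.85) = -65.84.
Sum = Δx · [r(2.15) + r(2.45) + r(2.75) + ...].
Sum = -91.41.

-91.41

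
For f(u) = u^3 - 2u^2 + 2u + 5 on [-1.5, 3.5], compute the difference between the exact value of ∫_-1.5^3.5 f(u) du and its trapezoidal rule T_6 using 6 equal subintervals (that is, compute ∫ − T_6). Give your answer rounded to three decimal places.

Exact integral: ∫_-1.5^3.5 f(u) du ≈ 40.41667.
T_6 ≈ 40.99537.
Error ≈ 40.41667 − 40.99537 ≈ -0.579.

-0.579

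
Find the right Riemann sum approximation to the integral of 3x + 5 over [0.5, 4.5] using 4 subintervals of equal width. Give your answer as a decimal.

56

Δx = (4.5 − 0.5)/4 = 1.
Right endpoints: 1.5, 2.5, 3.5, 4.5.
f(1.5) = 9.5, f(2.5) = 12.5, f(3.5) = 15.5, f(4.5) = 18.5.
Sum = Δx · [f(1.5) + f(2.5) + f(3.5) + f(4.5)].
Sum = 56.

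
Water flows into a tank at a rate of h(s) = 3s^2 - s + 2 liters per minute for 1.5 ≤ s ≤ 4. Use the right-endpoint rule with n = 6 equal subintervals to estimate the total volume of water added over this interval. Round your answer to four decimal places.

67.0399

Δs = (4 − 1.5)/6 = 5/12.
Right endpoints: 23/12, 7/3, 2.75, 19/6, 43/12, 4.
h(23/12) = 533/48, h(7/3) = 16, h(2.75) = 21.9375, h(19/6) = 347/12, h(43/12) = 36.9375, h(4) = 46.
Sum = Δs · [h(23/12) + h(7/3) + h(2.75) + ...].
Sum ≈ 67.0399.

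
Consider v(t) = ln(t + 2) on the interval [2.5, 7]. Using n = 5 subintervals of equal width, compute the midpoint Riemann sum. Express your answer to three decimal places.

Δt = (7 − 2.5)/5 = 0.9.
Midpoints: 2.95, 3.85, 4.75, 5.65, 6.55.
v(2.95) ≈ 1.599, v(3.85) ≈ 1.766, v(4.75) ≈ 1.910, v(5.65) ≈ 2.035, v(6.55) ≈ 2.146.
Sum = Δt · [v(2.95) + v(3.85) + v(4.75) + v(5.65) + v(6.55)].
Sum ≈ 8.510.

8.510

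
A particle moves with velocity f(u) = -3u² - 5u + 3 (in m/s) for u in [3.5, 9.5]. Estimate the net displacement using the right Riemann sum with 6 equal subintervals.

-1126.5

Δu = (9.5 − 3.5)/6 = 1.
Right endpoints: 4.5, 5.5, 6.5, 7.5, 8.5, 9.5.
f(4.5) = -80.25, f(5.5) = -115.25, f(6.5) = -156.25, f(7.5) = -203.25, f(8.5) = -256.25, f(9.5) = -315.25.
Sum = Δu · [f(4.5) + f(5.5) + f(6.5) + ...].
Sum = -1126.5.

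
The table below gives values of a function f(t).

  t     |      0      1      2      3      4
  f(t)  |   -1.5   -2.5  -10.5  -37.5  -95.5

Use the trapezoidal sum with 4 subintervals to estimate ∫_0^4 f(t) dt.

Δt = 1.
T_4 = (1/2)·[(-1.5) + 2·(-2.5) + 2·(-10.5) + 2·(-37.5) + (-95.5)] = -99.

-99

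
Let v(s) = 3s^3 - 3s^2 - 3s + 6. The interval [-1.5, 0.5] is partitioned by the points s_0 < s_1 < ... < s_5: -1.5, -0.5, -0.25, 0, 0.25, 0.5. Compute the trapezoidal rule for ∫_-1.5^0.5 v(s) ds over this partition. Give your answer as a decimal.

Subinterval widths: 1, 0.25, 0.25, 0.25, 0.25.
v(-1.5) = -6.375, v(-0.5) = 6.375, v(-0.25) = 6.515625, v(0) = 6, v(0.25) = 5.109375, v(0.5) = 4.125.
On each subinterval the trapezoid contributes (Δs_i/2)·[v(s_{i-1}) + v(s_i)].
Sum = 5.71875.

5.71875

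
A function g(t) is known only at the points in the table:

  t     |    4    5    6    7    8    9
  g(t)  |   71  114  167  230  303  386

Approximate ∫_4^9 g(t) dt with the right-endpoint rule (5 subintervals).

1200

Δt = 1.
Sum = 1·[114 + 167 + 230 + 303 + 386] = 1200.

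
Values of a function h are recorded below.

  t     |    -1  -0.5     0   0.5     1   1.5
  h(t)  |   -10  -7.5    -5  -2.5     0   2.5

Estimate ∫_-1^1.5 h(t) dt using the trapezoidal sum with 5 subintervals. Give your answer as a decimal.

Δt = 0.5.
T_5 = (0.5/2)·[(-10) + 2·(-7.5) + 2·(-5) + 2·(-2.5) + 2·0 + 2.5] = -9.375.

-9.375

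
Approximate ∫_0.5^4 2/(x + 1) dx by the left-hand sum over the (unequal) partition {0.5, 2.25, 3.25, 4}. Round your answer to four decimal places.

Subinterval widths: 1.75, 1, 0.75.
Left endpoints: 0.5, 2.25, 3.25.
f(0.5) = 4/3, f(2.25) = 8/13, f(3.25) = 8/17.
Sum = Σ Δx_i · f(x_i).
Sum ≈ 3.3017.

3.3017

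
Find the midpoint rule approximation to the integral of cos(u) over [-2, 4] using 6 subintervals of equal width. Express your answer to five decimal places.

Δu = (4 − (-2))/6 = 1.
Midpoints: -1.5, -0.5, 0.5, 1.5, 2.5, 3.5.
f(-1.5) ≈ 0.07074, f(-0.5) ≈ 0.87758, f(0.5) ≈ 0.87758, f(1.5) ≈ 0.07074, f(2.5) ≈ -0.80114, f(3.5) ≈ -0.93646.
Sum = Δu · [f(-1.5) + f(-0.5) + f(0.5) + ...].
Sum ≈ 0.15904.

0.15904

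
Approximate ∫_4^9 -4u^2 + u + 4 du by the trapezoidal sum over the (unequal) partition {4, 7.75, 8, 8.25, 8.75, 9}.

Subinterval widths: 3.75, 0.25, 0.25, 0.5, 0.25.
f(4) = -56, f(7.75) = -228.5, f(8) = -244, f(8.25) = -260, f(8.75) = -293.5, f(9) = -311.
On each subinterval the trapezoid contributes (Δu_i/2)·[f(u_{i-1}) + f(u_i)].
Sum = -869.4375.

-869.4375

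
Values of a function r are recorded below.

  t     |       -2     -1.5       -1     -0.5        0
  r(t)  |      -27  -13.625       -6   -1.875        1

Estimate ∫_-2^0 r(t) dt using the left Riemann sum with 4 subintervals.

Δt = 0.5.
Sum = 0.5·[(-27) + (-13.625) + (-6) + (-1.875)] = -24.25.

-24.25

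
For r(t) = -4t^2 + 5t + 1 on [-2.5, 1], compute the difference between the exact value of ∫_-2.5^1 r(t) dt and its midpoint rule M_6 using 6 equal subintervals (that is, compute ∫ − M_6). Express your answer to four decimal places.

-0.3970

Exact integral: ∫_-2.5^1 r(t) dt ≈ -31.791667.
M_6 ≈ -31.394676.
Error ≈ -31.791667 − (-31.394676) ≈ -0.3970.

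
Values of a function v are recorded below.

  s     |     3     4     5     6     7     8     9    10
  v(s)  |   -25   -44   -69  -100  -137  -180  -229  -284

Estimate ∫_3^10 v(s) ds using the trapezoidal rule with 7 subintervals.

-913.5

Δs = 1.
T_7 = (1/2)·[(-25) + 2·(-44) + 2·(-69) + 2·(-100) + 2·(-137) + 2·(-180) + 2·(-229) + (-284)] = -913.5.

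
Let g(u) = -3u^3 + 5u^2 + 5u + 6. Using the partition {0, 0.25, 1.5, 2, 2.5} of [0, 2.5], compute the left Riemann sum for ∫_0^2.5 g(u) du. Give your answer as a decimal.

Subinterval widths: 0.25, 1.25, 0.5, 0.5.
Left endpoints: 0, 0.25, 1.5, 2.
g(0) = 6, g(0.25) = 7.515625, g(1.5) = 14.625, g(2) = 12.
Sum = Σ Δu_i · g(u_i).
Sum = 24.20703125.

24.20703125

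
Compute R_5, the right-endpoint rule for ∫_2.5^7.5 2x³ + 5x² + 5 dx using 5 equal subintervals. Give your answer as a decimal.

Δx = (7.5 − 2.5)/5 = 1.
Right endpoints: 3.5, 4.5, 5.5, 6.5, 7.5.
f(3.5) = 152, f(4.5) = 288.5, f(5.5) = 489, f(6.5) = 765.5, f(7.5) = 1130.
Sum = Δx · [f(3.5) + f(4.5) + f(5.5) + f(6.5) + f(7.5)].
Sum = 2825.

2825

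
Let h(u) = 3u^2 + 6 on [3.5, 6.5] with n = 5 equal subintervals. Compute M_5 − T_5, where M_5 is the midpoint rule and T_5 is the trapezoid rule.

M_5 = 249.48.
T_5 = 250.29.
M_5 − T_5 = -0.81.

-0.81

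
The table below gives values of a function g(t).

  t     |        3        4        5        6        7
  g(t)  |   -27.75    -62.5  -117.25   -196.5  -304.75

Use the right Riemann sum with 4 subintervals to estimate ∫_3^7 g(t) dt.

Δt = 1.
Sum = 1·[(-62.5) + (-117.25) + (-196.5) + (-304.75)] = -681.

-681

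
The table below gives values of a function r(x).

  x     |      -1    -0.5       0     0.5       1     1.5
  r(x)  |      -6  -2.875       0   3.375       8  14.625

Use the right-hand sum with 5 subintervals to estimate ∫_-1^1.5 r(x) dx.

11.5625

Δx = 0.5.
Sum = 0.5·[(-2.875) + 0 + 3.375 + 8 + 14.625] = 11.5625.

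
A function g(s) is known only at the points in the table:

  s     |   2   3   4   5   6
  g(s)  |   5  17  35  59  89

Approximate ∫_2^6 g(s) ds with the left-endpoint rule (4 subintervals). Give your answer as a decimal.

116

Δs = 1.
Sum = 1·[5 + 17 + 35 + 59] = 116.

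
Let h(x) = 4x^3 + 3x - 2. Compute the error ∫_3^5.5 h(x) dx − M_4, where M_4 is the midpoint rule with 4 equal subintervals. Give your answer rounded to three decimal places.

Exact integral: ∫_3^5.5 h(x) dx = 860.9375.
M_4 ≈ 856.78711.
Error ≈ 860.9375 − 856.78711 ≈ 4.150.

4.150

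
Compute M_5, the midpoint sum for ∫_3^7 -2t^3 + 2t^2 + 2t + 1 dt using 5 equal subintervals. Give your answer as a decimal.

-899.36

Δt = (7 − 3)/5 = 0.8.
Midpoints: 3.4, 4.2, 5, 5.8, 6.6.
f(3.4) = -47.688, f(4.2) = -103.496, f(5) = -189, f(5.8) = -310.344, f(6.6) = -473.672.
Sum = Δt · [f(3.4) + f(4.2) + f(5) + f(5.8) + f(6.6)].
Sum = -899.36.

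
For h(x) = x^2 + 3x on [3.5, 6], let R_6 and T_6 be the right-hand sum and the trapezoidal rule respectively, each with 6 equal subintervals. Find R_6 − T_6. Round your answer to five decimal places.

6.51042

R_6 ≈ 99.9160880.
T_6 ≈ 93.4056713.
R_6 − T_6 ≈ 6.51042.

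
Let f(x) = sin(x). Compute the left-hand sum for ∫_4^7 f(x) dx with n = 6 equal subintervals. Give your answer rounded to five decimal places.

-1.73155

Δx = (7 − 4)/6 = 0.5.
Left endpoints: 4, 4.5, 5, 5.5, 6, 6.5.
f(4) ≈ -0.75680, f(4.5) ≈ -0.97753, f(5) ≈ -0.95892, f(5.5) ≈ -0.70554, f(6) ≈ -0.27942, f(6.5) ≈ 0.21512.
Sum = Δx · [f(4) + f(4.5) + f(5) + ...].
Sum ≈ -1.73155.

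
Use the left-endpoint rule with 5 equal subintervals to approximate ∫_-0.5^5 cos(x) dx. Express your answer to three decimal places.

-0.103

Δx = (5 − (-0.5))/5 = 1.1.
Left endpoints: -0.5, 0.6, 1.7, 2.8, 3.9.
f(-0.5) ≈ 0.878, f(0.6) ≈ 0.825, f(1.7) ≈ -0.129, f(2.8) ≈ -0.942, f(3.9) ≈ -0.726.
Sum = Δx · [f(-0.5) + f(0.6) + f(1.7) + f(2.8) + f(3.9)].
Sum ≈ -0.103.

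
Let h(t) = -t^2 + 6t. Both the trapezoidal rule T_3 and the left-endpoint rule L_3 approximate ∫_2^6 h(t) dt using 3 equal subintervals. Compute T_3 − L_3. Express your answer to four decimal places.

-5.3333

T_3 ≈ 25.481481.
L_3 ≈ 30.814815.
T_3 − L_3 ≈ -5.3333.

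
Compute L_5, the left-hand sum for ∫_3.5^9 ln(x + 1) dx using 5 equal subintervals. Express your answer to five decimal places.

Δx = (9 − 3.5)/5 = 1.1.
Left endpoints: 3.5, 4.6, 5.7, 6.8, 7.9.
f(3.5) ≈ 1.50408, f(4.6) ≈ 1.72277, f(5.7) ≈ 1.90211, f(6.8) ≈ 2.05412, f(7.9) ≈ 2.18605.
Sum = Δx · [f(3.5) + f(4.6) + f(5.7) + f(6.8) + f(7.9)].
Sum ≈ 10.30604.

10.30604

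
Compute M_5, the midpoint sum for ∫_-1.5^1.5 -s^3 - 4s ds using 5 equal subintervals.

Δs = (1.5 − (-1.5))/5 = 0.6.
Midpoints: -1.2, -0.6, 0, 0.6, 1.2.
f(-1.2) = 6.528, f(-0.6) = 2.616, f(0) = 0, f(0.6) = -2.616, f(1.2) = -6.528.
Sum = Δs · [f(-1.2) + f(-0.6) + f(0) + f(0.6) + f(1.2)].
Sum = 0.

0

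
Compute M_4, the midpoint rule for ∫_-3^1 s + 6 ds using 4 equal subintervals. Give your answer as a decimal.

Δs = (1 − (-3))/4 = 1.
Midpoints: -2.5, -1.5, -0.5, 0.5.
f(-2.5) = 3.5, f(-1.5) = 4.5, f(-0.5) = 5.5, f(0.5) = 6.5.
Sum = Δs · [f(-2.5) + f(-1.5) + f(-0.5) + f(0.5)].
Sum = 20.

20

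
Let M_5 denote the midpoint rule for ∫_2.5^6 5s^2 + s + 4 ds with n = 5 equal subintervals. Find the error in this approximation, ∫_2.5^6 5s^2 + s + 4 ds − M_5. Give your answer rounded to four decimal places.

0.7146

Exact integral: ∫_2.5^6 f(s) ds ≈ 362.833333.
M_5 = 362.11875.
Error ≈ 362.833333 − 362.11875 ≈ 0.7146.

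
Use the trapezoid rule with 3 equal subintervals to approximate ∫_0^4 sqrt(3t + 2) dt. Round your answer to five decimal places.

10.91960

Δt = (4 − 0)/3 = 4/3.
f(0) ≈ 1.41421, f(4/3) ≈ 2.44949, f(8/3) ≈ 3.16228, f(4) ≈ 3.74166.
T_3 = (Δt/2)·[f(t_0) + 2f(t_1) + 2f(t_2) + f(t_3)].
Sum ≈ 10.91960.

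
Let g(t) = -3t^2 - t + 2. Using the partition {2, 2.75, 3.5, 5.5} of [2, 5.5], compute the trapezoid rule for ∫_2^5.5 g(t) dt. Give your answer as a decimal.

-168.921875

Subinterval widths: 0.75, 0.75, 2.
g(2) = -12, g(2.75) = -23.4375, g(3.5) = -38.25, g(5.5) = -94.25.
On each subinterval the trapezoid contributes (Δt_i/2)·[g(t_{i-1}) + g(t_i)].
Sum = -168.921875.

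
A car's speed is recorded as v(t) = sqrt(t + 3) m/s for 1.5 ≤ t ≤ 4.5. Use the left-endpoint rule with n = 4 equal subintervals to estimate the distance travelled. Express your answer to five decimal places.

7.09513

Δt = (4.5 − 1.5)/4 = 0.75.
Left endpoints: 1.5, 2.25, 3, 3.75.
v(1.5) ≈ 2.12132, v(2.25) ≈ 2.29129, v(3) ≈ 2.44949, v(3.75) ≈ 2.59808.
Sum = Δt · [v(1.5) + v(2.25) + v(3) + v(3.75)].
Sum ≈ 7.09513.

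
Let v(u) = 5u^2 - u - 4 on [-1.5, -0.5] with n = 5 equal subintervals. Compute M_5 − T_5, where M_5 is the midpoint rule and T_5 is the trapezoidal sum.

-0.05

M_5 = 2.4.
T_5 = 2.45.
M_5 − T_5 = -0.05.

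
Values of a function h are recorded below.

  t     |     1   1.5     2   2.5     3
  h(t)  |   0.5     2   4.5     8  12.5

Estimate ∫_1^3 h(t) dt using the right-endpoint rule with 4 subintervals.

13.5

Δt = 0.5.
Sum = 0.5·[2 + 4.5 + 8 + 12.5] = 13.5.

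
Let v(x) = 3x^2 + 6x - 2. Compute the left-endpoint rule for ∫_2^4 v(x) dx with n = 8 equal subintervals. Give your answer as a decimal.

Δx = (4 − 2)/8 = 0.25.
Left endpoints: 2, 2.25, 2.5, 2.75, 3, 3.25, 3.5, 3.75.
v(2) = 22, v(2.25) = 26.6875, v(2.5) = 31.75, v(2.75) = 37.1875, v(3) = 43, v(3.25) = 49.1875, v(3.5) = 55.75, v(3.75) = 62.6875.
Sum = Δx · [v(2) + v(2.25) + v(2.5) + ...].
Sum = 82.0625.

82.0625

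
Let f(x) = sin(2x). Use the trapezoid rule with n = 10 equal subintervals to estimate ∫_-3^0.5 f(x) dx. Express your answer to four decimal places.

0.2013

Δx = (0.5 − (-3))/10 = 0.35.
f(-3) ≈ 0.2794, f(-2.65) ≈ 0.8323, f(-2.3) ≈ 0.9937, f(-1.95) ≈ 0.6878, f(-1.6) ≈ 0.0584, f(-1.25) ≈ -0.5985, f(-0.9) ≈ -0.9738, f(-0.55) ≈ -0.8912, f(-0.2) ≈ -0.3894, f(0.15) ≈ 0.2955, f(0.5) ≈ 0.8415.
T_10 = (Δx/2)·[f(x_0) + 2f(x_1) + ... + 2f(x_{9}) + f(x_10)].
Sum ≈ 0.2013.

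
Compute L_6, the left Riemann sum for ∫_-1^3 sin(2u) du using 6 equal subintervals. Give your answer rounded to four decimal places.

-0.7930

Δu = (3 − (-1))/6 = 2/3.
Left endpoints: -1, -1/3, 1/3, 1, 5/3, 7/3.
f(-1) ≈ -0.9093, f(-1/3) ≈ -0.6184, f(1/3) ≈ 0.6184, f(1) ≈ 0.9093, f(5/3) ≈ -0.1906, f(7/3) ≈ -0.9990.
Sum = Δu · [f(-1) + f(-1/3) + f(1/3) + ...].
Sum ≈ -0.7930.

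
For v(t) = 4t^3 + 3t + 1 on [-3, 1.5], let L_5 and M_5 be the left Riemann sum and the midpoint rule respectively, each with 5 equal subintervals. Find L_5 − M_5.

-68.95125

L_5 = -147.78.
M_5 = -78.82875.
L_5 − M_5 = -68.95125.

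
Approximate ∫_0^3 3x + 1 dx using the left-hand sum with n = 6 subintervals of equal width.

Δx = (3 − 0)/6 = 0.5.
Left endpoints: 0, 0.5, 1, 1.5, 2, 2.5.
f(0) = 1, f(0.5) = 2.5, f(1) = 4, f(1.5) = 5.5, f(2) = 7, f(2.5) = 8.5.
Sum = Δx · [f(0) + f(0.5) + f(1) + ...].
Sum = 14.25.

14.25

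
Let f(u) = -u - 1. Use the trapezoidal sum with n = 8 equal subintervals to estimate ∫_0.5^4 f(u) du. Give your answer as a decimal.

Δu = (4 − 0.5)/8 = 0.4375.
f(0.5) = -1.5, f(0.9375) = -1.9375, f(1.375) = -2.375, f(1.8125) = -2.8125, f(2.25) = -3.25, f(2.6875) = -3.6875, f(3.125) = -4.125, f(3.5625) = -4.5625, f(4) = -5.
T_8 = (Δu/2)·[f(u_0) + 2f(u_1) + ... + 2f(u_{7}) + f(u_8)].
Sum = -11.375.

-11.375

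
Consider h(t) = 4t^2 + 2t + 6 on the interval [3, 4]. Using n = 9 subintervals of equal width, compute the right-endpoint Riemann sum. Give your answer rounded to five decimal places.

Δt = (4 − 3)/9 = 1/9.
Right endpoints: 28/9, 29/9, 10/3, 31/9, 32/9, 11/3, 34/9, 35/9, 4.
h(28/9) = 4126/81, h(29/9) = 4372/81, h(10/3) = 514/9, h(31/9) = 4888/81, h(32/9) = 5158/81, h(11/3) = 604/9, h(34/9) = 5722/81, h(35/9) = 6016/81, h(4) = 78.
Sum = Δt · [h(28/9) + h(29/9) + h(10/3) + ...].
Sum ≈ 64.00823.

64.00823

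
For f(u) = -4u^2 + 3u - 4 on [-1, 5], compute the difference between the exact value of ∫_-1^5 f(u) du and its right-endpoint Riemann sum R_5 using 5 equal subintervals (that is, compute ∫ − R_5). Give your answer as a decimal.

Exact integral: ∫_-1^5 f(u) du = -156.
R_5 = -208.56.
Error = -156 − (-208.56) = 52.56.

52.56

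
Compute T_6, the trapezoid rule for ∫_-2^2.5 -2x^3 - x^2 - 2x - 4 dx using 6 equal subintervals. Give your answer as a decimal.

Δx = (2.5 − (-2))/6 = 0.75.
f(-2) = 12, f(-1.25) = 0.84375, f(-0.5) = -3, f(0.25) = -4.59375, f(1) = -9, f(1.75) = -21.28125, f(2.5) = -46.5.
T_6 = (Δx/2)·[f(x_0) + 2f(x_1) + ... + 2f(x_{5}) + f(x_6)].
Sum = -40.7109375.

-40.7109375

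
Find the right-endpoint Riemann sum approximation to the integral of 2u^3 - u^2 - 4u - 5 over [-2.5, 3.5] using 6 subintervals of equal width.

Δu = (3.5 − (-2.5))/6 = 1.
Right endpoints: -1.5, -0.5, 0.5, 1.5, 2.5, 3.5.
f(-1.5) = -8, f(-0.5) = -3.5, f(0.5) = -7, f(1.5) = -6.5, f(2.5) = 10, f(3.5) = 54.5.
Sum = Δu · [f(-1.5) + f(-0.5) + f(0.5) + ...].
Sum = 39.5.

39.5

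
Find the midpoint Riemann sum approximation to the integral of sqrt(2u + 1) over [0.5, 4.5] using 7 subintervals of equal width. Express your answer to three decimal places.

Δu = (4.5 − 0.5)/7 = 4/7.
Midpoints: 11/14, 19/14, 27/14, 2.5, 43/14, 51/14, 59/14.
f(11/14) ≈ 1.604, f(19/14) ≈ 1.927, f(27/14) ≈ 2.204, f(2.5) ≈ 2.449, f(43/14) ≈ 2.673, f(51/14) ≈ 2.878, f(59/14) ≈ 3.071.
Sum = Δu · [f(11/14) + f(19/14) + f(27/14) + ...].
Sum ≈ 9.603.

9.603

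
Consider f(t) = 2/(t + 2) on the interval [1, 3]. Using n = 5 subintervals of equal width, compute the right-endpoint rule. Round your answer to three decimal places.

Δt = (3 − 1)/5 = 0.4.
Right endpoints: 1.4, 1.8, 2.2, 2.6, 3.
f(1.4) = 10/17, f(1.8) = 10/19, f(2.2) = 10/21, f(2.6) = 10/23, f(3) = 0.4.
Sum = Δt · [f(1.4) + f(1.8) + f(2.2) + f(2.6) + f(3)].
Sum ≈ 0.970.

0.970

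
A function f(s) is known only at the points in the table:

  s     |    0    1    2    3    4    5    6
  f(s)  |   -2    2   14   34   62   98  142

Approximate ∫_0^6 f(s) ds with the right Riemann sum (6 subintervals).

Δs = 1.
Sum = 1·[2 + 14 + 34 + 62 + 98 + 142] = 352.

352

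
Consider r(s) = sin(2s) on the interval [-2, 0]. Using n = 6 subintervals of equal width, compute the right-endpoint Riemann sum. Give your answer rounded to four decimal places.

Δs = (0 − (-2))/6 = 1/3.
Right endpoints: -5/3, -4/3, -1, -2/3, -1/3, 0.
r(-5/3) ≈ 0.1906, r(-4/3) ≈ -0.4573, r(-1) ≈ -0.9093, r(-2/3) ≈ -0.9719, r(-1/3) ≈ -0.6184, r(0) ≈ 0.0000.
Sum = Δs · [r(-5/3) + r(-4/3) + r(-1) + ...].
Sum ≈ -0.9221.

-0.9221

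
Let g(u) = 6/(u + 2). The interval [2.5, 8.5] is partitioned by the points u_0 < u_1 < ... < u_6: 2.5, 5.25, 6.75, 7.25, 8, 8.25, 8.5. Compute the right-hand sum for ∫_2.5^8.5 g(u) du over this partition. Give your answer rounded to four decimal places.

4.3680

Subinterval widths: 2.75, 1.5, 0.5, 0.75, 0.25, 0.25.
Right endpoints: 5.25, 6.75, 7.25, 8, 8.25, 8.5.
g(5.25) = 24/29, g(6.75) = 24/35, g(7.25) = 24/37, g(8) = 0.6, g(8.25) = 24/41, g(8.5) = 4/7.
Sum = Σ Δu_i · g(u_i).
Sum ≈ 4.3680.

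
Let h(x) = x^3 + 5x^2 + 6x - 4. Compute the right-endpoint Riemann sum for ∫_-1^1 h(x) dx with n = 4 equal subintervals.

Δx = (1 − (-1))/4 = 0.5.
Right endpoints: -0.5, 0, 0.5, 1.
h(-0.5) = -5.875, h(0) = -4, h(0.5) = 0.375, h(1) = 8.
Sum = Δx · [h(-0.5) + h(0) + h(0.5) + h(1)].
Sum = -0.75.

-0.75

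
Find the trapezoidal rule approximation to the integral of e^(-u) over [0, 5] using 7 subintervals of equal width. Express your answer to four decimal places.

Δu = (5 − 0)/7 = 5/7.
f(0) ≈ 1.0000, f(5/7) ≈ 0.4895, f(10/7) ≈ 0.2397, f(15/7) ≈ 0.1173, f(20/7) ≈ 0.0574, f(25/7) ≈ 0.0281, f(30/7) ≈ 0.0138, f(5) ≈ 0.0067.
T_7 = (Δu/2)·[f(u_0) + 2f(u_1) + ... + 2f(u_{6}) + f(u_7)].
Sum ≈ 1.0351.

1.0351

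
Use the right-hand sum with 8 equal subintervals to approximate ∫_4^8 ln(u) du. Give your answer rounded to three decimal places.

7.261

Δu = (8 − 4)/8 = 0.5.
Right endpoints: 4.5, 5, 5.5, 6, 6.5, 7, 7.5, 8.
f(4.5) ≈ 1.504, f(5) ≈ 1.609, f(5.5) ≈ 1.705, f(6) ≈ 1.792, f(6.5) ≈ 1.872, f(7) ≈ 1.946, f(7.5) ≈ 2.015, f(8) ≈ 2.079.
Sum = Δu · [f(4.5) + f(5) + f(5.5) + ...].
Sum ≈ 7.261.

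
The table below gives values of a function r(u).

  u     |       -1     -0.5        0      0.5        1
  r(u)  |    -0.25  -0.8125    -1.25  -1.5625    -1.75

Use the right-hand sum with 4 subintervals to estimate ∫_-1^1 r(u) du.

Δu = 0.5.
Sum = 0.5·[(-0.8125) + (-1.25) + (-1.5625) + (-1.75)] = -2.6875.

-2.6875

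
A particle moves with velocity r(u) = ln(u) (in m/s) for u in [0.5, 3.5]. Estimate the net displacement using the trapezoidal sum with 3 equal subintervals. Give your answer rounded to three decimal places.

Δu = (3.5 − 0.5)/3 = 1.
r(0.5) ≈ -0.693, r(1.5) ≈ 0.405, r(2.5) ≈ 0.916, r(3.5) ≈ 1.253.
T_3 = (Δu/2)·[r(u_0) + 2r(u_1) + 2r(u_2) + r(u_3)].
Sum ≈ 1.602.

1.602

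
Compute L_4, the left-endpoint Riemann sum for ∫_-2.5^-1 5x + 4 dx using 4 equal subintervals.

Δx = (-1 − (-2.5))/4 = 0.375.
Left endpoints: -2.5, -2.125, -1.75, -1.375.
f(-2.5) = -8.5, f(-2.125) = -6.625, f(-1.75) = -4.75, f(-1.375) = -2.875.
Sum = Δx · [f(-2.5) + f(-2.125) + f(-1.75) + f(-1.375)].
Sum = -8.53125.

-8.53125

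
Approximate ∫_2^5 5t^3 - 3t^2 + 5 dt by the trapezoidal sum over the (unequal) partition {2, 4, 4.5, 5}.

Subinterval widths: 2, 0.5, 0.5.
f(2) = 33, f(4) = 277, f(4.5) = 399.875, f(5) = 555.
On each subinterval the trapezoid contributes (Δt_i/2)·[f(t_{i-1}) + f(t_i)].
Sum = 717.9375.

717.9375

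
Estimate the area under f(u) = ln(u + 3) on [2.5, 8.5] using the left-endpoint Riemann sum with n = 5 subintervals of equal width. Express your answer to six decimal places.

12.256964

Δu = (8.5 − 2.5)/5 = 1.2.
Left endpoints: 2.5, 3.7, 4.9, 6.1, 7.3.
f(2.5) ≈ 1.704748, f(3.7) ≈ 1.902108, f(4.9) ≈ 2.066863, f(6.1) ≈ 2.208274, f(7.3) ≈ 2.332144.
Sum = Δu · [f(2.5) + f(3.7) + f(4.9) + f(6.1) + f(7.3)].
Sum ≈ 12.256964.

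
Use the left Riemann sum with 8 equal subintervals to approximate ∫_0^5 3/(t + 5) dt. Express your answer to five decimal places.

Δt = (5 − 0)/8 = 0.625.
Left endpoints: 0, 0.625, 1.25, 1.875, 2.5, 3.125, 3.75, 4.375.
f(0) = 0.6, f(0.625) = 8/15, f(1.25) = 0.48, f(1.875) = 24/55, f(2.5) = 0.4, f(3.125) = 24/65, f(3.75) = 12/35, f(4.375) = 0.32.
Sum = Δt · [f(0) + f(0.625) + f(1.25) + ...].
Sum ≈ 2.17612.

2.17612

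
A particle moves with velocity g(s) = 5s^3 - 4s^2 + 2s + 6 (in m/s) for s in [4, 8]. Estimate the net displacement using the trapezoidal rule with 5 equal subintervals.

Δs = (8 − 4)/5 = 0.8.
g(4) = 270, g(4.8) = 476.4, g(5.6) = 769.84, g(6.4) = 1165.68, g(7.2) = 1679.28, g(8) = 2326.
T_5 = (Δs/2)·[g(s_0) + 2g(s_1) + ... + 2g(s_{4}) + g(s_5)].
Sum = 4311.36.

4311.36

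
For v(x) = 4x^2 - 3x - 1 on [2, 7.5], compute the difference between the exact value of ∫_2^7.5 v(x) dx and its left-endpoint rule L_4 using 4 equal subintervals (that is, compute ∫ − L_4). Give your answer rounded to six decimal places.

Exact integral: ∫_2^7.5 v(x) dx ≈ 467.95833333.
L_4 = 342.546875.
Error ≈ 467.95833333 − 342.546875 ≈ 125.411458.

125.411458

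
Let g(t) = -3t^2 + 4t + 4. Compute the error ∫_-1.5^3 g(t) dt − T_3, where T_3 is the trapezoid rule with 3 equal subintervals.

Exact integral: ∫_-1.5^3 g(t) dt = 1.125.
T_3 = -3.9375.
Error = 1.125 − (-3.9375) = 5.0625.

5.0625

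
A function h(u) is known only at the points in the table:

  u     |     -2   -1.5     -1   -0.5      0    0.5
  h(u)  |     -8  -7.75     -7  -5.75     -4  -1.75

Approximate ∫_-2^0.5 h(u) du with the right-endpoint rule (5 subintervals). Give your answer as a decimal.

-13.125

Δu = 0.5.
Sum = 0.5·[(-7.75) + (-7) + (-5.75) + (-4) + (-1.75)] = -13.125.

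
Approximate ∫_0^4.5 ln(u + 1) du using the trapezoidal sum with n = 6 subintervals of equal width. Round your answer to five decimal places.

4.83853

Δu = (4.5 − 0)/6 = 0.75.
f(0) ≈ 0.00000, f(0.75) ≈ 0.55962, f(1.5) ≈ 0.91629, f(2.25) ≈ 1.17865, f(3) ≈ 1.38629, f(3.75) ≈ 1.55814, f(4.5) ≈ 1.70475.
T_6 = (Δu/2)·[f(u_0) + 2f(u_1) + ... + 2f(u_{5}) + f(u_6)].
Sum ≈ 4.83853.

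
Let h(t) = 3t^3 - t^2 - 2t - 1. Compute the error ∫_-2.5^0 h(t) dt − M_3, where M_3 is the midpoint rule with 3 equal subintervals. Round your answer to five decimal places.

-1.77228

Exact integral: ∫_-2.5^0 h(t) dt ≈ -30.7552083.
M_3 ≈ -28.9829282.
Error ≈ -30.7552083 − (-28.9829282) ≈ -1.77228.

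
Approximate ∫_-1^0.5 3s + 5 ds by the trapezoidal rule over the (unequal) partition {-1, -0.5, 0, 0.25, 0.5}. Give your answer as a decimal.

6.375

Subinterval widths: 0.5, 0.5, 0.25, 0.25.
f(-1) = 2, f(-0.5) = 3.5, f(0) = 5, f(0.25) = 5.75, f(0.5) = 6.5.
On each subinterval the trapezoid contributes (Δs_i/2)·[f(s_{i-1}) + f(s_i)].
Sum = 6.375.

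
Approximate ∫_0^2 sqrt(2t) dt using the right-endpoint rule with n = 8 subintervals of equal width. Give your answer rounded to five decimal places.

2.88252

Δt = (2 − 0)/8 = 0.25.
Right endpoints: 0.25, 0.5, 0.75, 1, 1.25, 1.5, 1.75, 2.
f(0.25) ≈ 0.70711, f(0.5) ≈ 1.00000, f(0.75) ≈ 1.22474, f(1) ≈ 1.41421, f(1.25) ≈ 1.58114, f(1.5) ≈ 1.73205, f(1.75) ≈ 1.87083, f(2) ≈ 2.00000.
Sum = Δt · [f(0.25) + f(0.5) + f(0.75) + ...].
Sum ≈ 2.88252.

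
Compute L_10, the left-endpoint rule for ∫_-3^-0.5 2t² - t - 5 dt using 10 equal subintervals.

12.34375

Δt = (-0.5 − (-3))/10 = 0.25.
Left endpoints: -3, -2.75, -2.5, -2.25, -2, -1.75, -1.5, -1.25, -1, -0.75.
f(-3) = 16, f(-2.75) = 12.875, f(-2.5) = 10, f(-2.25) = 7.375, f(-2) = 5, f(-1.75) = 2.875, f(-1.5) = 1, f(-1.25) = -0.625, f(-1) = -2, f(-0.75) = -3.125.
Sum = Δt · [f(-3) + f(-2.75) + f(-2.5) + ...].
Sum = 12.34375.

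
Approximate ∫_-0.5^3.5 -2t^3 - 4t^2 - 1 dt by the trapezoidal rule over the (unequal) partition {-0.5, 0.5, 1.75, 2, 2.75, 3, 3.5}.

-142.3671875

Subinterval widths: 1, 1.25, 0.25, 0.75, 0.25, 0.5.
f(-0.5) = -1.75, f(0.5) = -2.25, f(1.75) = -23.96875, f(2) = -33, f(2.75) = -72.84375, f(3) = -91, f(3.5) = -135.75.
On each subinterval the trapezoid contributes (Δt_i/2)·[f(t_{i-1}) + f(t_i)].
Sum = -142.3671875.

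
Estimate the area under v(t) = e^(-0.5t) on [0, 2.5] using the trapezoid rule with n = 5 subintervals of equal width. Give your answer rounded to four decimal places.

Δt = (2.5 − 0)/5 = 0.5.
v(0) ≈ 1.0000, v(0.5) ≈ 0.7788, v(1) ≈ 0.6065, v(1.5) ≈ 0.4724, v(2) ≈ 0.3679, v(2.5) ≈ 0.2865.
T_5 = (Δt/2)·[v(t_0) + 2v(t_1) + ... + 2v(t_{4}) + v(t_5)].
Sum ≈ 1.4344.

1.4344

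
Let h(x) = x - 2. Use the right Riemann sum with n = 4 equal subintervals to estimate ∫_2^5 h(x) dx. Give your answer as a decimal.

Δx = (5 − 2)/4 = 0.75.
Right endpoints: 2.75, 3.5, 4.25, 5.
h(2.75) = 0.75, h(3.5) = 1.5, h(4.25) = 2.25, h(5) = 3.
Sum = Δx · [h(2.75) + h(3.5) + h(4.25) + h(5)].
Sum = 5.625.

5.625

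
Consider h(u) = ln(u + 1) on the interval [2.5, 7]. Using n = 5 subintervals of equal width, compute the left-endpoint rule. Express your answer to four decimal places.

7.3680

Δu = (7 − 2.5)/5 = 0.9.
Left endpoints: 2.5, 3.4, 4.3, 5.2, 6.1.
h(2.5) ≈ 1.2528, h(3.4) ≈ 1.4816, h(4.3) ≈ 1.6677, h(5.2) ≈ 1.8245, h(6.1) ≈ 1.9601.
Sum = Δu · [h(2.5) + h(3.4) + h(4.3) + h(5.2) + h(6.1)].
Sum ≈ 7.3680.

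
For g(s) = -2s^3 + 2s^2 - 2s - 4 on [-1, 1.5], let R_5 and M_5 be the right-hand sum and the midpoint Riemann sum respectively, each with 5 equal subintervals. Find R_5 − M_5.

-2.734375

R_5 = -13.125.
M_5 = -10.390625.
R_5 − M_5 = -2.734375.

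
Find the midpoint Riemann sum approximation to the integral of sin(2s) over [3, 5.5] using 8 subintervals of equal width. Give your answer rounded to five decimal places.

0.48574

Δs = (5.5 − 3)/8 = 0.3125.
Midpoints: 3.15625, 3.46875, 3.78125, 4.09375, 4.40625, 4.71875, 5.03125, 5.34375.
f(3.15625) ≈ 0.02931, f(3.46875) ≈ 0.60862, f(3.78125) ≈ 0.95782, f(4.09375) ≈ 0.94490, f(4.40625) ≈ 0.57473, f(4.71875) ≈ -0.01272, f(5.03125) ≈ -0.59537, f(5.34375) ≈ -0.95292.
Sum = Δs · [f(3.15625) + f(3.46875) + f(3.78125) + ...].
Sum ≈ 0.48574.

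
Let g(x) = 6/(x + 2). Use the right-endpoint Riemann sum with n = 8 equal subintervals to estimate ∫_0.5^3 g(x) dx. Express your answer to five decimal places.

3.97723

Δx = (3 − 0.5)/8 = 0.3125.
Right endpoints: 0.8125, 1.125, 1.4375, 1.75, 2.0625, 2.375, 2.6875, 3.
g(0.8125) = 32/15, g(1.125) = 1.92, g(1.4375) = 96/55, g(1.75) = 1.6, g(2.0625) = 96/65, g(2.375) = 48/35, g(2.6875) = 1.28, g(3) = 1.2.
Sum = Δx · [g(0.8125) + g(1.125) + g(1.4375) + ...].
Sum ≈ 3.97723.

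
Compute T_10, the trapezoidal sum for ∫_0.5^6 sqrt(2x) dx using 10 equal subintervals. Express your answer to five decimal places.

13.50546

Δx = (6 − 0.5)/10 = 0.55.
f(0.5) ≈ 1.00000, f(1.05) ≈ 1.44914, f(1.6) ≈ 1.78885, f(2.15) ≈ 2.07364, f(2.7) ≈ 2.32379, f(3.25) ≈ 2.54951, f(3.8) ≈ 2.75681, f(4.35) ≈ 2.94958, f(4.9) ≈ 3.13050, f(5.45) ≈ 3.30151, f(6) ≈ 3.46410.
T_10 = (Δx/2)·[f(x_0) + 2f(x_1) + ... + 2f(x_{9}) + f(x_10)].
Sum ≈ 13.50546.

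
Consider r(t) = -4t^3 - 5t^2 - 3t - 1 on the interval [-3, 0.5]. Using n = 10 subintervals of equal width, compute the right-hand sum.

32.9

Δt = (0.5 − (-3))/10 = 0.35.
Right endpoints: -2.65, -2.3, -1.95, -1.6, -1.25, -0.9, -0.55, -0.2, 0.15, 0.5.
r(-2.65) = 46.276, r(-2.3) = 28.118, r(-1.95) = 15.497, r(-1.6) = 7.384, r(-1.25) = 2.75, r(-0.9) = 0.566, r(-0.55) = -0.197, r(-0.2) = -0.568, r(0.15) = -1.576, r(0.5) = -4.25.
Sum = Δt · [r(-2.65) + r(-2.3) + r(-1.95) + ...].
Sum = 32.9.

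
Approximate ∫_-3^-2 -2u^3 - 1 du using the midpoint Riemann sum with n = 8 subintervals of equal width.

Δu = (-2 − (-3))/8 = 0.125.
Midpoints: -2.9375, -2.8125, -2.6875, -2.5625, -2.4375, -2.3125, -2.1875, -2.0625.
f(-2.9375) = 101775/2048, f(-2.8125) = 89077/2048, f(-2.6875) = 77459/2048, f(-2.5625) = 66873/2048, f(-2.4375) = 57271/2048, f(-2.3125) = 48605/2048, f(-2.1875) = 40827/2048, f(-2.0625) = 33889/2048.
Sum = Δu · [f(-2.9375) + f(-2.8125) + f(-2.6875) + ...].
Sum = 31.48046875.

31.48046875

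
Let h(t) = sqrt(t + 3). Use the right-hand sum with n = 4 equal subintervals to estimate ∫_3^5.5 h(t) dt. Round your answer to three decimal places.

Δt = (5.5 − 3)/4 = 0.625.
Right endpoints: 3.625, 4.25, 4.875, 5.5.
h(3.625) ≈ 2.574, h(4.25) ≈ 2.693, h(4.875) ≈ 2.806, h(5.5) ≈ 2.915.
Sum = Δt · [h(3.625) + h(4.25) + h(4.875) + h(5.5)].
Sum ≈ 6.868.

6.868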